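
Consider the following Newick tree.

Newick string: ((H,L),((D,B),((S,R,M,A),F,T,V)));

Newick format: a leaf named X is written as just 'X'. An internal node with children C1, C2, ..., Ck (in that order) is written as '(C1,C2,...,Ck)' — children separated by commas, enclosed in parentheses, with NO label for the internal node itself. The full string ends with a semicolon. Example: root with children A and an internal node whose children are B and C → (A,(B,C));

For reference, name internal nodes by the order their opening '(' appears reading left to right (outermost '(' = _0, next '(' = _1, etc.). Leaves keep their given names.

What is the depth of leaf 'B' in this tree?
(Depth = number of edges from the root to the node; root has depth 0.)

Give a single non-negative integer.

Answer: 3

Derivation:
Newick: ((H,L),((D,B),((S,R,M,A),F,T,V)));
Naming internals by '(' encounter order: outermost '(' = _0, next = _1, ...
Query node: B
Path from root: _0 -> _2 -> _3 -> B
Depth of B: 3 (number of edges from root)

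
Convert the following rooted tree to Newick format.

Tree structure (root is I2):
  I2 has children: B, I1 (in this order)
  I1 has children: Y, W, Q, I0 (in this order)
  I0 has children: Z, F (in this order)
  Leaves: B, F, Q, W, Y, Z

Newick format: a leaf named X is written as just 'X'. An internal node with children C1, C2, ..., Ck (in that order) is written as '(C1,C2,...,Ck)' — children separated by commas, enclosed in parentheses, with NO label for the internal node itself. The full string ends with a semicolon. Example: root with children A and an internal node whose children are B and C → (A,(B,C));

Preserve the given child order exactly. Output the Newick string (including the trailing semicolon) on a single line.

internal I2 with children ['B', 'I1']
  leaf 'B' → 'B'
  internal I1 with children ['Y', 'W', 'Q', 'I0']
    leaf 'Y' → 'Y'
    leaf 'W' → 'W'
    leaf 'Q' → 'Q'
    internal I0 with children ['Z', 'F']
      leaf 'Z' → 'Z'
      leaf 'F' → 'F'
    → '(Z,F)'
  → '(Y,W,Q,(Z,F))'
→ '(B,(Y,W,Q,(Z,F)))'
Final: (B,(Y,W,Q,(Z,F)));

Answer: (B,(Y,W,Q,(Z,F)));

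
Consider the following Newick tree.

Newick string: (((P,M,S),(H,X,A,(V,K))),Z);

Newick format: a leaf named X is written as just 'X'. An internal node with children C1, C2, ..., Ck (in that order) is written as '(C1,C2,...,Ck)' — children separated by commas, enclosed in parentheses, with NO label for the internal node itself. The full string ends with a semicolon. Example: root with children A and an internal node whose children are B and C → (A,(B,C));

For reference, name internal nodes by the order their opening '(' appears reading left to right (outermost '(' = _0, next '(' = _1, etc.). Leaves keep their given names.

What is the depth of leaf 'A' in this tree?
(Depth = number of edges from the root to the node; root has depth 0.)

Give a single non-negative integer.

Newick: (((P,M,S),(H,X,A,(V,K))),Z);
Naming internals by '(' encounter order: outermost '(' = _0, next = _1, ...
Query node: A
Path from root: _0 -> _1 -> _3 -> A
Depth of A: 3 (number of edges from root)

Answer: 3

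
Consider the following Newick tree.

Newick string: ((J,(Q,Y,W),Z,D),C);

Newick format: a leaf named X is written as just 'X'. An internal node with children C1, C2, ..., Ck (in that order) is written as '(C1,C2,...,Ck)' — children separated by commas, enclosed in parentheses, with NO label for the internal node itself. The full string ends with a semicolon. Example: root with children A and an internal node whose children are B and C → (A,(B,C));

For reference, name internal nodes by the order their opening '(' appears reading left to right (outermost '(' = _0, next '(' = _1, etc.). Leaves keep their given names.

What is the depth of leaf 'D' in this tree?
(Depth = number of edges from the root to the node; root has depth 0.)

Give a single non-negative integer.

Answer: 2

Derivation:
Newick: ((J,(Q,Y,W),Z,D),C);
Naming internals by '(' encounter order: outermost '(' = _0, next = _1, ...
Query node: D
Path from root: _0 -> _1 -> D
Depth of D: 2 (number of edges from root)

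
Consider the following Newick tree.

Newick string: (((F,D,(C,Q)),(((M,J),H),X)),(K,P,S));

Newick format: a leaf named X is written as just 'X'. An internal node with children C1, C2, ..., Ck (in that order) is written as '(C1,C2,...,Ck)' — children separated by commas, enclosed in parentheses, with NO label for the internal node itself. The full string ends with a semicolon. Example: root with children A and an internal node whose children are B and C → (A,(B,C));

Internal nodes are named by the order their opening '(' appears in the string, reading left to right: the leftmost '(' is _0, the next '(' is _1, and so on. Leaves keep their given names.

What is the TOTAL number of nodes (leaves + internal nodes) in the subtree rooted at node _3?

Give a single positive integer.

Newick: (((F,D,(C,Q)),(((M,J),H),X)),(K,P,S));
Locate _3: it is the '(' at position 7 (the 4th '(' reading left to right).
Query: subtree rooted at _3
_3: subtree_size = 1 + 2
  C: subtree_size = 1 + 0
  Q: subtree_size = 1 + 0
Total subtree size of _3: 3

Answer: 3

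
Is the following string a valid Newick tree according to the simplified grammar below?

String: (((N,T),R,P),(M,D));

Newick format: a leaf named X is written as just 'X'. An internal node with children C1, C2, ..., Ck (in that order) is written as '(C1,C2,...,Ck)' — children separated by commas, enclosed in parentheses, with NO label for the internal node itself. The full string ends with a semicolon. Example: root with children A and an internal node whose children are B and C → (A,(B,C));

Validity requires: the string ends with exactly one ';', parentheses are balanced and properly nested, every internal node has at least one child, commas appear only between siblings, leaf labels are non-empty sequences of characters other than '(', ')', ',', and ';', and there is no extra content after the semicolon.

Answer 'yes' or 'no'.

Answer: yes

Derivation:
Input: (((N,T),R,P),(M,D));
Paren balance: 4 '(' vs 4 ')' OK
Ends with single ';': True
Full parse: OK
Valid: True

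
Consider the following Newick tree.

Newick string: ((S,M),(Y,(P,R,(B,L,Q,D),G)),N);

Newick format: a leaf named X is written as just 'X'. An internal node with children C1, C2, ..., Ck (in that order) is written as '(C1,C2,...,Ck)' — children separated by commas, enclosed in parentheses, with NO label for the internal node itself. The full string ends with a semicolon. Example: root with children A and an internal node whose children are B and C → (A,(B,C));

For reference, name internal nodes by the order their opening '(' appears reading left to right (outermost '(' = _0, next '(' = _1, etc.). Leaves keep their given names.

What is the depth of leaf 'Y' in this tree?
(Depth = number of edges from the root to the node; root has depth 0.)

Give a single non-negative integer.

Answer: 2

Derivation:
Newick: ((S,M),(Y,(P,R,(B,L,Q,D),G)),N);
Naming internals by '(' encounter order: outermost '(' = _0, next = _1, ...
Query node: Y
Path from root: _0 -> _2 -> Y
Depth of Y: 2 (number of edges from root)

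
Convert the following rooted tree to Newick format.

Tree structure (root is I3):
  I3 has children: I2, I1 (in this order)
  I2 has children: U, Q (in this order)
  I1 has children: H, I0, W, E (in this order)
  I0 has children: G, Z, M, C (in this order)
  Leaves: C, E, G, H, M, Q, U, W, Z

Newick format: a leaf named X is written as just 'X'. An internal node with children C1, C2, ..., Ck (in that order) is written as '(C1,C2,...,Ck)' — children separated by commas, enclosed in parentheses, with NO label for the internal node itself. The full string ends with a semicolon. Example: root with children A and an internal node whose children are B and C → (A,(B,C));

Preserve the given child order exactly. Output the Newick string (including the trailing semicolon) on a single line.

Answer: ((U,Q),(H,(G,Z,M,C),W,E));

Derivation:
internal I3 with children ['I2', 'I1']
  internal I2 with children ['U', 'Q']
    leaf 'U' → 'U'
    leaf 'Q' → 'Q'
  → '(U,Q)'
  internal I1 with children ['H', 'I0', 'W', 'E']
    leaf 'H' → 'H'
    internal I0 with children ['G', 'Z', 'M', 'C']
      leaf 'G' → 'G'
      leaf 'Z' → 'Z'
      leaf 'M' → 'M'
      leaf 'C' → 'C'
    → '(G,Z,M,C)'
    leaf 'W' → 'W'
    leaf 'E' → 'E'
  → '(H,(G,Z,M,C),W,E)'
→ '((U,Q),(H,(G,Z,M,C),W,E))'
Final: ((U,Q),(H,(G,Z,M,C),W,E));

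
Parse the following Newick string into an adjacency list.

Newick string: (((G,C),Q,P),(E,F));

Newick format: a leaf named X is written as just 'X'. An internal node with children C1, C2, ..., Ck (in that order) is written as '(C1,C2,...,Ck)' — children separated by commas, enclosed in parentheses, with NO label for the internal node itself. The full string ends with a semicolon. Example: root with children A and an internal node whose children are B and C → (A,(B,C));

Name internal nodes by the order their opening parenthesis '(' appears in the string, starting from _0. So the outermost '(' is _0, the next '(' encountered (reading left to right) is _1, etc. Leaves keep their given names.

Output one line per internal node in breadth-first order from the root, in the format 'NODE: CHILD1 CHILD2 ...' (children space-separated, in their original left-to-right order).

Input: (((G,C),Q,P),(E,F));
Scanning left-to-right, naming '(' by encounter order:
  pos 0: '(' -> open internal node _0 (depth 1)
  pos 1: '(' -> open internal node _1 (depth 2)
  pos 2: '(' -> open internal node _2 (depth 3)
  pos 6: ')' -> close internal node _2 (now at depth 2)
  pos 11: ')' -> close internal node _1 (now at depth 1)
  pos 13: '(' -> open internal node _3 (depth 2)
  pos 17: ')' -> close internal node _3 (now at depth 1)
  pos 18: ')' -> close internal node _0 (now at depth 0)
Total internal nodes: 4
BFS adjacency from root:
  _0: _1 _3
  _1: _2 Q P
  _3: E F
  _2: G C

Answer: _0: _1 _3
_1: _2 Q P
_3: E F
_2: G C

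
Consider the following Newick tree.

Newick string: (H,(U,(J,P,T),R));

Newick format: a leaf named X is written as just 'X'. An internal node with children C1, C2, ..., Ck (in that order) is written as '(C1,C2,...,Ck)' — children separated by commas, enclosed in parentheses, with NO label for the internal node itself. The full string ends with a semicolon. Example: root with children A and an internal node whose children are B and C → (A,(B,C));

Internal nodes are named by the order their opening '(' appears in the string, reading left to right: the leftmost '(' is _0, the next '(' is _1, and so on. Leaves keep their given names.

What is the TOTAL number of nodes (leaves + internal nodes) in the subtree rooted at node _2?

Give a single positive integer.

Answer: 4

Derivation:
Newick: (H,(U,(J,P,T),R));
Locate _2: it is the '(' at position 6 (the 3rd '(' reading left to right).
Query: subtree rooted at _2
_2: subtree_size = 1 + 3
  J: subtree_size = 1 + 0
  P: subtree_size = 1 + 0
  T: subtree_size = 1 + 0
Total subtree size of _2: 4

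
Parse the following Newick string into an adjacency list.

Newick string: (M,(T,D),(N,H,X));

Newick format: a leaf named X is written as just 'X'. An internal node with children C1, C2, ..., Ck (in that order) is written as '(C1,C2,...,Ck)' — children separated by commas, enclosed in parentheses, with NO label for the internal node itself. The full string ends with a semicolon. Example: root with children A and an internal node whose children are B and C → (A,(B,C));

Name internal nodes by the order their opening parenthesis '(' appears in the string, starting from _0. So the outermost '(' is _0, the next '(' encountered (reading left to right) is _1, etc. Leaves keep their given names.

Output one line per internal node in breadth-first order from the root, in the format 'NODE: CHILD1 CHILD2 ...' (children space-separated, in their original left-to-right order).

Answer: _0: M _1 _2
_1: T D
_2: N H X

Derivation:
Input: (M,(T,D),(N,H,X));
Scanning left-to-right, naming '(' by encounter order:
  pos 0: '(' -> open internal node _0 (depth 1)
  pos 3: '(' -> open internal node _1 (depth 2)
  pos 7: ')' -> close internal node _1 (now at depth 1)
  pos 9: '(' -> open internal node _2 (depth 2)
  pos 15: ')' -> close internal node _2 (now at depth 1)
  pos 16: ')' -> close internal node _0 (now at depth 0)
Total internal nodes: 3
BFS adjacency from root:
  _0: M _1 _2
  _1: T D
  _2: N H X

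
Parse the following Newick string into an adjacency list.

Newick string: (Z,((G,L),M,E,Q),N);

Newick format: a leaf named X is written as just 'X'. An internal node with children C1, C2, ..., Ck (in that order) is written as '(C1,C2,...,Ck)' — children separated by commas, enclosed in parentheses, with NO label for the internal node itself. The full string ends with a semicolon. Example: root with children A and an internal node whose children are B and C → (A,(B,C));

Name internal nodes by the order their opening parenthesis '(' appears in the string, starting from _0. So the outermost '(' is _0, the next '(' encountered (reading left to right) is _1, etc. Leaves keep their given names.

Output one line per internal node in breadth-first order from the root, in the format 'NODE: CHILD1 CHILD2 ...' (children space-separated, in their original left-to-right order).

Answer: _0: Z _1 N
_1: _2 M E Q
_2: G L

Derivation:
Input: (Z,((G,L),M,E,Q),N);
Scanning left-to-right, naming '(' by encounter order:
  pos 0: '(' -> open internal node _0 (depth 1)
  pos 3: '(' -> open internal node _1 (depth 2)
  pos 4: '(' -> open internal node _2 (depth 3)
  pos 8: ')' -> close internal node _2 (now at depth 2)
  pos 15: ')' -> close internal node _1 (now at depth 1)
  pos 18: ')' -> close internal node _0 (now at depth 0)
Total internal nodes: 3
BFS adjacency from root:
  _0: Z _1 N
  _1: _2 M E Q
  _2: G L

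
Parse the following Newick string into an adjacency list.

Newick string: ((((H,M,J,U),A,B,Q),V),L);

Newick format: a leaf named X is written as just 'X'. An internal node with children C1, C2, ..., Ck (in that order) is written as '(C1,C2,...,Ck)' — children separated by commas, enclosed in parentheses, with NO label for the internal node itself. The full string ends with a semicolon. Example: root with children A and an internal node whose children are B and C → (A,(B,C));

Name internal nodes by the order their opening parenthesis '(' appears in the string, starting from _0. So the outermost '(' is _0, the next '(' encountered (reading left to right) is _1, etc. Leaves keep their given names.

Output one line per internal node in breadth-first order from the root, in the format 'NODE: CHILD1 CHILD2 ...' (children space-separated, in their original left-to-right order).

Input: ((((H,M,J,U),A,B,Q),V),L);
Scanning left-to-right, naming '(' by encounter order:
  pos 0: '(' -> open internal node _0 (depth 1)
  pos 1: '(' -> open internal node _1 (depth 2)
  pos 2: '(' -> open internal node _2 (depth 3)
  pos 3: '(' -> open internal node _3 (depth 4)
  pos 11: ')' -> close internal node _3 (now at depth 3)
  pos 18: ')' -> close internal node _2 (now at depth 2)
  pos 21: ')' -> close internal node _1 (now at depth 1)
  pos 24: ')' -> close internal node _0 (now at depth 0)
Total internal nodes: 4
BFS adjacency from root:
  _0: _1 L
  _1: _2 V
  _2: _3 A B Q
  _3: H M J U

Answer: _0: _1 L
_1: _2 V
_2: _3 A B Q
_3: H M J U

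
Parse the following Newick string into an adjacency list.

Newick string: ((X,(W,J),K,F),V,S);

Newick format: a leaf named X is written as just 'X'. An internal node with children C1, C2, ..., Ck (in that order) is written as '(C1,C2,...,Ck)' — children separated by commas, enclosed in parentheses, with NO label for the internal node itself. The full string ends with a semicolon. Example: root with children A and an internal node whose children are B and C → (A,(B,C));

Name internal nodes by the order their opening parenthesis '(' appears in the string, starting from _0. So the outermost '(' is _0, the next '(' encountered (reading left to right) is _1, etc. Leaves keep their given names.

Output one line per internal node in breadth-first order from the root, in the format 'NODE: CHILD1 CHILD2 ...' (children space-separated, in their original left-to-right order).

Answer: _0: _1 V S
_1: X _2 K F
_2: W J

Derivation:
Input: ((X,(W,J),K,F),V,S);
Scanning left-to-right, naming '(' by encounter order:
  pos 0: '(' -> open internal node _0 (depth 1)
  pos 1: '(' -> open internal node _1 (depth 2)
  pos 4: '(' -> open internal node _2 (depth 3)
  pos 8: ')' -> close internal node _2 (now at depth 2)
  pos 13: ')' -> close internal node _1 (now at depth 1)
  pos 18: ')' -> close internal node _0 (now at depth 0)
Total internal nodes: 3
BFS adjacency from root:
  _0: _1 V S
  _1: X _2 K F
  _2: W J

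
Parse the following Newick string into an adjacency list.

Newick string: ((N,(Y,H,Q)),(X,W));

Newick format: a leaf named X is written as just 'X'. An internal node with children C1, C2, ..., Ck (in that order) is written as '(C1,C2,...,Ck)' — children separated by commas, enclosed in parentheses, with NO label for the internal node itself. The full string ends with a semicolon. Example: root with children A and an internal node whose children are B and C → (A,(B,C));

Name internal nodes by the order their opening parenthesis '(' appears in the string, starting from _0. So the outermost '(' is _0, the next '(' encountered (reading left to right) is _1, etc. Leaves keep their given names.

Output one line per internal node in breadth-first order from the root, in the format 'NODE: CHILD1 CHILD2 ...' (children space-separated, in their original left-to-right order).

Answer: _0: _1 _3
_1: N _2
_3: X W
_2: Y H Q

Derivation:
Input: ((N,(Y,H,Q)),(X,W));
Scanning left-to-right, naming '(' by encounter order:
  pos 0: '(' -> open internal node _0 (depth 1)
  pos 1: '(' -> open internal node _1 (depth 2)
  pos 4: '(' -> open internal node _2 (depth 3)
  pos 10: ')' -> close internal node _2 (now at depth 2)
  pos 11: ')' -> close internal node _1 (now at depth 1)
  pos 13: '(' -> open internal node _3 (depth 2)
  pos 17: ')' -> close internal node _3 (now at depth 1)
  pos 18: ')' -> close internal node _0 (now at depth 0)
Total internal nodes: 4
BFS adjacency from root:
  _0: _1 _3
  _1: N _2
  _3: X W
  _2: Y H Q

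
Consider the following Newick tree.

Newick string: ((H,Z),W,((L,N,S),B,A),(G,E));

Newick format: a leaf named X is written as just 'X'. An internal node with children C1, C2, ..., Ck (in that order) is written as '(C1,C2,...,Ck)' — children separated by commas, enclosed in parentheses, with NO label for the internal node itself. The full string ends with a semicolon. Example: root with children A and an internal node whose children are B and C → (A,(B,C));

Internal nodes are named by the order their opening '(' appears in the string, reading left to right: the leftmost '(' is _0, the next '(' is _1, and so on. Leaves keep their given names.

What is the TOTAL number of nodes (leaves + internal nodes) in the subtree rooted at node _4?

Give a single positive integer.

Answer: 3

Derivation:
Newick: ((H,Z),W,((L,N,S),B,A),(G,E));
Locate _4: it is the '(' at position 23 (the 5th '(' reading left to right).
Query: subtree rooted at _4
_4: subtree_size = 1 + 2
  G: subtree_size = 1 + 0
  E: subtree_size = 1 + 0
Total subtree size of _4: 3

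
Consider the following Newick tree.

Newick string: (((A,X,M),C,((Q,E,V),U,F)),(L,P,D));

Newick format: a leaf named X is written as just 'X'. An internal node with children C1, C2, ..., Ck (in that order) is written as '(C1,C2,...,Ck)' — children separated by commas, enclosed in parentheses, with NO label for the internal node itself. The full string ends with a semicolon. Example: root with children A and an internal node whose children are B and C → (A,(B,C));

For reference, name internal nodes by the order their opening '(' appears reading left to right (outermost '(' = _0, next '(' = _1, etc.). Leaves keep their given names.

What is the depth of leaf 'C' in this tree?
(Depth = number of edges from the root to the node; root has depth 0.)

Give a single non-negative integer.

Newick: (((A,X,M),C,((Q,E,V),U,F)),(L,P,D));
Naming internals by '(' encounter order: outermost '(' = _0, next = _1, ...
Query node: C
Path from root: _0 -> _1 -> C
Depth of C: 2 (number of edges from root)

Answer: 2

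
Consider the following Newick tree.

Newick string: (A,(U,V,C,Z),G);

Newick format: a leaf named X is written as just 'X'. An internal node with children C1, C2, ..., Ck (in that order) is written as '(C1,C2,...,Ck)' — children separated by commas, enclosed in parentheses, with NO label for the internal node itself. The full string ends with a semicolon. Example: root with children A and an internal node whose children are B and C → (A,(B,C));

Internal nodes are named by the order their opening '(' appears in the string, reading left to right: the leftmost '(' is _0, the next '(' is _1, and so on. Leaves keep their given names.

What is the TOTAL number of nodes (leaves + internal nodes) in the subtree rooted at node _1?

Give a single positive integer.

Answer: 5

Derivation:
Newick: (A,(U,V,C,Z),G);
Locate _1: it is the '(' at position 3 (the 2nd '(' reading left to right).
Query: subtree rooted at _1
_1: subtree_size = 1 + 4
  U: subtree_size = 1 + 0
  V: subtree_size = 1 + 0
  C: subtree_size = 1 + 0
  Z: subtree_size = 1 + 0
Total subtree size of _1: 5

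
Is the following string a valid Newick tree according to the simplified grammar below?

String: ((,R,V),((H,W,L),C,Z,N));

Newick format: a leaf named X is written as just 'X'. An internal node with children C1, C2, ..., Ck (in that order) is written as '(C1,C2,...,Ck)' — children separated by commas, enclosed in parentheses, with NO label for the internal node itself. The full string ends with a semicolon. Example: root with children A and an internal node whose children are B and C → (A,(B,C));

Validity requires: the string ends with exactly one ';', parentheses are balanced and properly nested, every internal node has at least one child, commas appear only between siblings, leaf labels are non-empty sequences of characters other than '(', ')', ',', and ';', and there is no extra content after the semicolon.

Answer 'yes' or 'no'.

Input: ((,R,V),((H,W,L),C,Z,N));
Paren balance: 4 '(' vs 4 ')' OK
Ends with single ';': True
Full parse: FAILS (empty leaf label at pos 2)
Valid: False

Answer: no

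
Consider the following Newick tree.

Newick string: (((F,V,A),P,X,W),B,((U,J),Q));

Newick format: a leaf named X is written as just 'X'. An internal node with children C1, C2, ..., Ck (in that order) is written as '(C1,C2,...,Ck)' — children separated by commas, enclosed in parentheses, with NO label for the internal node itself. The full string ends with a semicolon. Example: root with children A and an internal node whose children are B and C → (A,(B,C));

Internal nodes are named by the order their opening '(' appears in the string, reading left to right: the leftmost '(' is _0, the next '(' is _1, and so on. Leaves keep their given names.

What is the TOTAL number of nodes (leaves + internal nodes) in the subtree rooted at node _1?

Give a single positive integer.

Newick: (((F,V,A),P,X,W),B,((U,J),Q));
Locate _1: it is the '(' at position 1 (the 2nd '(' reading left to right).
Query: subtree rooted at _1
_1: subtree_size = 1 + 7
  _2: subtree_size = 1 + 3
    F: subtree_size = 1 + 0
    V: subtree_size = 1 + 0
    A: subtree_size = 1 + 0
  P: subtree_size = 1 + 0
  X: subtree_size = 1 + 0
  W: subtree_size = 1 + 0
Total subtree size of _1: 8

Answer: 8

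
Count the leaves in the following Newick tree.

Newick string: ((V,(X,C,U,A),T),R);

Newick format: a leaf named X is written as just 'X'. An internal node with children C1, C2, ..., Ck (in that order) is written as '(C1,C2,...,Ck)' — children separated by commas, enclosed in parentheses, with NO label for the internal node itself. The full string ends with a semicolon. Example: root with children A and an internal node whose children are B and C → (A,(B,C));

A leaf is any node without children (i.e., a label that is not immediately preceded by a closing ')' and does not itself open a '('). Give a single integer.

Newick: ((V,(X,C,U,A),T),R);
Scan left-to-right; a leaf is any maximal label run not followed by '(':
  pos 2: leaf 'V' → count = 1
  pos 5: leaf 'X' → count = 2
  pos 7: leaf 'C' → count = 3
  pos 9: leaf 'U' → count = 4
  pos 11: leaf 'A' → count = 5
  pos 14: leaf 'T' → count = 6
  pos 17: leaf 'R' → count = 7
Total leaves: 7

Answer: 7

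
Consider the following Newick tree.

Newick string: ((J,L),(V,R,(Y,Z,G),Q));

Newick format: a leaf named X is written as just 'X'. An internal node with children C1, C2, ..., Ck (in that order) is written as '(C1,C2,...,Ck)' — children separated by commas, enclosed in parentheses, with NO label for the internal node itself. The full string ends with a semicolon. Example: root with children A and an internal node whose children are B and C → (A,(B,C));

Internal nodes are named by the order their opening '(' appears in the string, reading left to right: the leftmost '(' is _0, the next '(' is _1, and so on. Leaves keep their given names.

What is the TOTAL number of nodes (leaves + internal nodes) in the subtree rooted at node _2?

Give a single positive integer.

Answer: 8

Derivation:
Newick: ((J,L),(V,R,(Y,Z,G),Q));
Locate _2: it is the '(' at position 7 (the 3rd '(' reading left to right).
Query: subtree rooted at _2
_2: subtree_size = 1 + 7
  V: subtree_size = 1 + 0
  R: subtree_size = 1 + 0
  _3: subtree_size = 1 + 3
    Y: subtree_size = 1 + 0
    Z: subtree_size = 1 + 0
    G: subtree_size = 1 + 0
  Q: subtree_size = 1 + 0
Total subtree size of _2: 8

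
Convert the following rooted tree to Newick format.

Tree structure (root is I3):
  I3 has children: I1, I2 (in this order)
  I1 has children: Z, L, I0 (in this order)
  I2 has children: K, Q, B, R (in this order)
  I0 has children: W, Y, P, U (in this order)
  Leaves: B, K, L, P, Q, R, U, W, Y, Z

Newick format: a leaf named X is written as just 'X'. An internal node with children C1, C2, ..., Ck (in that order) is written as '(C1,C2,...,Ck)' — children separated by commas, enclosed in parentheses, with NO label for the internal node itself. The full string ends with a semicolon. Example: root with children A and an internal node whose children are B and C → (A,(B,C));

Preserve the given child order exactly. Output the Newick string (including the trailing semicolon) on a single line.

Answer: ((Z,L,(W,Y,P,U)),(K,Q,B,R));

Derivation:
internal I3 with children ['I1', 'I2']
  internal I1 with children ['Z', 'L', 'I0']
    leaf 'Z' → 'Z'
    leaf 'L' → 'L'
    internal I0 with children ['W', 'Y', 'P', 'U']
      leaf 'W' → 'W'
      leaf 'Y' → 'Y'
      leaf 'P' → 'P'
      leaf 'U' → 'U'
    → '(W,Y,P,U)'
  → '(Z,L,(W,Y,P,U))'
  internal I2 with children ['K', 'Q', 'B', 'R']
    leaf 'K' → 'K'
    leaf 'Q' → 'Q'
    leaf 'B' → 'B'
    leaf 'R' → 'R'
  → '(K,Q,B,R)'
→ '((Z,L,(W,Y,P,U)),(K,Q,B,R))'
Final: ((Z,L,(W,Y,P,U)),(K,Q,B,R));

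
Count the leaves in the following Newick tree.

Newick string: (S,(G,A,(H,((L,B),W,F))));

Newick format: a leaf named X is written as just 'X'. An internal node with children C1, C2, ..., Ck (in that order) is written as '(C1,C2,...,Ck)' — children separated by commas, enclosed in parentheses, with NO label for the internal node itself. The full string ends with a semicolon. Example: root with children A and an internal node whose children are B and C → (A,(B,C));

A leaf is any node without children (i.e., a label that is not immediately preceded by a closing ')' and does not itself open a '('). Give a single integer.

Newick: (S,(G,A,(H,((L,B),W,F))));
Scan left-to-right; a leaf is any maximal label run not followed by '(':
  pos 1: leaf 'S' → count = 1
  pos 4: leaf 'G' → count = 2
  pos 6: leaf 'A' → count = 3
  pos 9: leaf 'H' → count = 4
  pos 13: leaf 'L' → count = 5
  pos 15: leaf 'B' → count = 6
  pos 18: leaf 'W' → count = 7
  pos 20: leaf 'F' → count = 8
Total leaves: 8

Answer: 8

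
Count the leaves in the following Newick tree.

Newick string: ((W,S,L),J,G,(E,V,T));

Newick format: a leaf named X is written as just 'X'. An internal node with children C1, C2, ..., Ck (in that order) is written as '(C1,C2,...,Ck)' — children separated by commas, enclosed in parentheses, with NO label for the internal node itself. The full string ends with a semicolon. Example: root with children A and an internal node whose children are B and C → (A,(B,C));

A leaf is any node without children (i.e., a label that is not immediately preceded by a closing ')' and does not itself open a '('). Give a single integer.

Answer: 8

Derivation:
Newick: ((W,S,L),J,G,(E,V,T));
Scan left-to-right; a leaf is any maximal label run not followed by '(':
  pos 2: leaf 'W' → count = 1
  pos 4: leaf 'S' → count = 2
  pos 6: leaf 'L' → count = 3
  pos 9: leaf 'J' → count = 4
  pos 11: leaf 'G' → count = 5
  pos 14: leaf 'E' → count = 6
  pos 16: leaf 'V' → count = 7
  pos 18: leaf 'T' → count = 8
Total leaves: 8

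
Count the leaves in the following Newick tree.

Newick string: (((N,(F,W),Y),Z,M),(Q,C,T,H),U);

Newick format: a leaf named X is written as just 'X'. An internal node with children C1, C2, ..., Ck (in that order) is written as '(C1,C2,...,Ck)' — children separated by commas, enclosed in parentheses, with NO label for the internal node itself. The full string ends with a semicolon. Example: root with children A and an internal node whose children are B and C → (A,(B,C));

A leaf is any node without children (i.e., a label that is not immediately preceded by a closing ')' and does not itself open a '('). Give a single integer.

Answer: 11

Derivation:
Newick: (((N,(F,W),Y),Z,M),(Q,C,T,H),U);
Scan left-to-right; a leaf is any maximal label run not followed by '(':
  pos 3: leaf 'N' → count = 1
  pos 6: leaf 'F' → count = 2
  pos 8: leaf 'W' → count = 3
  pos 11: leaf 'Y' → count = 4
  pos 14: leaf 'Z' → count = 5
  pos 16: leaf 'M' → count = 6
  pos 20: leaf 'Q' → count = 7
  pos 22: leaf 'C' → count = 8
  pos 24: leaf 'T' → count = 9
  pos 26: leaf 'H' → count = 10
  pos 29: leaf 'U' → count = 11
Total leaves: 11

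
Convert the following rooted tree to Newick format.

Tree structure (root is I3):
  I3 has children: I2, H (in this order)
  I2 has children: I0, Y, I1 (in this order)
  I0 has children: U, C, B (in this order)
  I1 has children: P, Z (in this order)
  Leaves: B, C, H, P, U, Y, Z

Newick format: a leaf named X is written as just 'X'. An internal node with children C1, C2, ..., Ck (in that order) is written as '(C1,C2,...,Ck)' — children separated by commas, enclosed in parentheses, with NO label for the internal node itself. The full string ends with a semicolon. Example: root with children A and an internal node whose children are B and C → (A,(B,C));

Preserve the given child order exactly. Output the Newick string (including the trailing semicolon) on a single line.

Answer: (((U,C,B),Y,(P,Z)),H);

Derivation:
internal I3 with children ['I2', 'H']
  internal I2 with children ['I0', 'Y', 'I1']
    internal I0 with children ['U', 'C', 'B']
      leaf 'U' → 'U'
      leaf 'C' → 'C'
      leaf 'B' → 'B'
    → '(U,C,B)'
    leaf 'Y' → 'Y'
    internal I1 with children ['P', 'Z']
      leaf 'P' → 'P'
      leaf 'Z' → 'Z'
    → '(P,Z)'
  → '((U,C,B),Y,(P,Z))'
  leaf 'H' → 'H'
→ '(((U,C,B),Y,(P,Z)),H)'
Final: (((U,C,B),Y,(P,Z)),H);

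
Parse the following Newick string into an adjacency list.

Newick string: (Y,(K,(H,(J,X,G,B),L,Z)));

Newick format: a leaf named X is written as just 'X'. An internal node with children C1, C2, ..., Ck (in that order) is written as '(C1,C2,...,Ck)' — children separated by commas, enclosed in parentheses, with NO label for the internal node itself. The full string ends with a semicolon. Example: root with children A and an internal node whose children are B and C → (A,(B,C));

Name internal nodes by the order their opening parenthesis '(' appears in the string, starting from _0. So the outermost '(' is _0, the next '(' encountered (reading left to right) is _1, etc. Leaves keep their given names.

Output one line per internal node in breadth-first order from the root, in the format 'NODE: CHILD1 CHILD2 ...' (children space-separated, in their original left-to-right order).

Answer: _0: Y _1
_1: K _2
_2: H _3 L Z
_3: J X G B

Derivation:
Input: (Y,(K,(H,(J,X,G,B),L,Z)));
Scanning left-to-right, naming '(' by encounter order:
  pos 0: '(' -> open internal node _0 (depth 1)
  pos 3: '(' -> open internal node _1 (depth 2)
  pos 6: '(' -> open internal node _2 (depth 3)
  pos 9: '(' -> open internal node _3 (depth 4)
  pos 17: ')' -> close internal node _3 (now at depth 3)
  pos 22: ')' -> close internal node _2 (now at depth 2)
  pos 23: ')' -> close internal node _1 (now at depth 1)
  pos 24: ')' -> close internal node _0 (now at depth 0)
Total internal nodes: 4
BFS adjacency from root:
  _0: Y _1
  _1: K _2
  _2: H _3 L Z
  _3: J X G B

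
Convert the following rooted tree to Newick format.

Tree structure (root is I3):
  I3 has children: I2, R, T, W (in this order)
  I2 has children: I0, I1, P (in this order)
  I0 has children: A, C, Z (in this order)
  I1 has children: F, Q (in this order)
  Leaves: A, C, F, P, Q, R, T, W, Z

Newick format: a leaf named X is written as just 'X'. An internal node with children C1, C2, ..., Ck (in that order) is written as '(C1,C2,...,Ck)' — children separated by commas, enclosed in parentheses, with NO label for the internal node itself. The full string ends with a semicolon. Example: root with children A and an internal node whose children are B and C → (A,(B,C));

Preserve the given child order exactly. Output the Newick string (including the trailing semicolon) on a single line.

internal I3 with children ['I2', 'R', 'T', 'W']
  internal I2 with children ['I0', 'I1', 'P']
    internal I0 with children ['A', 'C', 'Z']
      leaf 'A' → 'A'
      leaf 'C' → 'C'
      leaf 'Z' → 'Z'
    → '(A,C,Z)'
    internal I1 with children ['F', 'Q']
      leaf 'F' → 'F'
      leaf 'Q' → 'Q'
    → '(F,Q)'
    leaf 'P' → 'P'
  → '((A,C,Z),(F,Q),P)'
  leaf 'R' → 'R'
  leaf 'T' → 'T'
  leaf 'W' → 'W'
→ '(((A,C,Z),(F,Q),P),R,T,W)'
Final: (((A,C,Z),(F,Q),P),R,T,W);

Answer: (((A,C,Z),(F,Q),P),R,T,W);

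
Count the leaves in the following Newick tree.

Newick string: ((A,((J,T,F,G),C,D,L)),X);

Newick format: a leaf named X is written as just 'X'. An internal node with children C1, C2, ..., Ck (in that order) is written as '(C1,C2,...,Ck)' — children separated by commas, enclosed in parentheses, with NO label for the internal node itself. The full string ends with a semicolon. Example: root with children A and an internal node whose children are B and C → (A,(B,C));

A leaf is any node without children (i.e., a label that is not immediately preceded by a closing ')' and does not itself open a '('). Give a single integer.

Newick: ((A,((J,T,F,G),C,D,L)),X);
Scan left-to-right; a leaf is any maximal label run not followed by '(':
  pos 2: leaf 'A' → count = 1
  pos 6: leaf 'J' → count = 2
  pos 8: leaf 'T' → count = 3
  pos 10: leaf 'F' → count = 4
  pos 12: leaf 'G' → count = 5
  pos 15: leaf 'C' → count = 6
  pos 17: leaf 'D' → count = 7
  pos 19: leaf 'L' → count = 8
  pos 23: leaf 'X' → count = 9
Total leaves: 9

Answer: 9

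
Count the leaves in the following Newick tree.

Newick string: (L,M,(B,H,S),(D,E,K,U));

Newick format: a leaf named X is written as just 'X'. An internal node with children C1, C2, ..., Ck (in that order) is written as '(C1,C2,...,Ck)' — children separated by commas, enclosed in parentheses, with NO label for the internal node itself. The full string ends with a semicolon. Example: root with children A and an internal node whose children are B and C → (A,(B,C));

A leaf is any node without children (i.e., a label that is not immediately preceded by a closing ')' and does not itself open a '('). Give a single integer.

Newick: (L,M,(B,H,S),(D,E,K,U));
Scan left-to-right; a leaf is any maximal label run not followed by '(':
  pos 1: leaf 'L' → count = 1
  pos 3: leaf 'M' → count = 2
  pos 6: leaf 'B' → count = 3
  pos 8: leaf 'H' → count = 4
  pos 10: leaf 'S' → count = 5
  pos 14: leaf 'D' → count = 6
  pos 16: leaf 'E' → count = 7
  pos 18: leaf 'K' → count = 8
  pos 20: leaf 'U' → count = 9
Total leaves: 9

Answer: 9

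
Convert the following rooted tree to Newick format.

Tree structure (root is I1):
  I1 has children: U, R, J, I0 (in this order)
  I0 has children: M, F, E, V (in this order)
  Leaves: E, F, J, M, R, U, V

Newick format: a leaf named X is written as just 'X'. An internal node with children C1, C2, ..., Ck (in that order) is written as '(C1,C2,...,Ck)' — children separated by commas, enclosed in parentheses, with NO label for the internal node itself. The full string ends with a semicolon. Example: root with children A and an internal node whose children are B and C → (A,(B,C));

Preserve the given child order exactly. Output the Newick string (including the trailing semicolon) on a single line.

Answer: (U,R,J,(M,F,E,V));

Derivation:
internal I1 with children ['U', 'R', 'J', 'I0']
  leaf 'U' → 'U'
  leaf 'R' → 'R'
  leaf 'J' → 'J'
  internal I0 with children ['M', 'F', 'E', 'V']
    leaf 'M' → 'M'
    leaf 'F' → 'F'
    leaf 'E' → 'E'
    leaf 'V' → 'V'
  → '(M,F,E,V)'
→ '(U,R,J,(M,F,E,V))'
Final: (U,R,J,(M,F,E,V));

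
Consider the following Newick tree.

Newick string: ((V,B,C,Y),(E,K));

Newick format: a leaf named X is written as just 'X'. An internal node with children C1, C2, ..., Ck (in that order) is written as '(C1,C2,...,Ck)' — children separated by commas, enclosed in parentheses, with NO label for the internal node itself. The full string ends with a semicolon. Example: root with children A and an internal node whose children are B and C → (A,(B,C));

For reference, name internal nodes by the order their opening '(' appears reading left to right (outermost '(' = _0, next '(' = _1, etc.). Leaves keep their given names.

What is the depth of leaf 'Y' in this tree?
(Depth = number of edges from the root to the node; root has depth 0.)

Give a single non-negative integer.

Answer: 2

Derivation:
Newick: ((V,B,C,Y),(E,K));
Naming internals by '(' encounter order: outermost '(' = _0, next = _1, ...
Query node: Y
Path from root: _0 -> _1 -> Y
Depth of Y: 2 (number of edges from root)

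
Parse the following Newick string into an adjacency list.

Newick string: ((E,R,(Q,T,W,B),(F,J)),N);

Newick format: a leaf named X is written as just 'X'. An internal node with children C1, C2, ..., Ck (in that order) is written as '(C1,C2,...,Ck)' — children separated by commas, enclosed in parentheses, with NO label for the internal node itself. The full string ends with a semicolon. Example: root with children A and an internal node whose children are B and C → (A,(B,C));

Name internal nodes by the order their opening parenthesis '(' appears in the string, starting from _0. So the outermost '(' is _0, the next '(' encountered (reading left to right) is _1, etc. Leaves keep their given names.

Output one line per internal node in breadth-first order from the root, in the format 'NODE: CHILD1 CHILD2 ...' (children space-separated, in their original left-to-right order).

Answer: _0: _1 N
_1: E R _2 _3
_2: Q T W B
_3: F J

Derivation:
Input: ((E,R,(Q,T,W,B),(F,J)),N);
Scanning left-to-right, naming '(' by encounter order:
  pos 0: '(' -> open internal node _0 (depth 1)
  pos 1: '(' -> open internal node _1 (depth 2)
  pos 6: '(' -> open internal node _2 (depth 3)
  pos 14: ')' -> close internal node _2 (now at depth 2)
  pos 16: '(' -> open internal node _3 (depth 3)
  pos 20: ')' -> close internal node _3 (now at depth 2)
  pos 21: ')' -> close internal node _1 (now at depth 1)
  pos 24: ')' -> close internal node _0 (now at depth 0)
Total internal nodes: 4
BFS adjacency from root:
  _0: _1 N
  _1: E R _2 _3
  _2: Q T W B
  _3: F J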